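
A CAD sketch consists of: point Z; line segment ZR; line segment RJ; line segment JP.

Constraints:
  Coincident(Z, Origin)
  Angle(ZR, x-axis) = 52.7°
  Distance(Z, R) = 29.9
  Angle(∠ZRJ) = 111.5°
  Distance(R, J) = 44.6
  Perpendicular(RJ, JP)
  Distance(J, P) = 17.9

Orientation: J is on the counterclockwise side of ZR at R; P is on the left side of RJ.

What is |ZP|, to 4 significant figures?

56.44

∠ZRJ = 111.5°, so RJ runs at 52.7° + (180° − 111.5°) = 121.2° from the x-axis; with |RJ| = 44.6, J = R + 44.6·(cos 121.2°, sin 121.2°) = (-4.985, 61.93). RJ is perpendicular to JP; with |JP| = 17.9 on the left of RJ, P = J + 17.9·(-0.8554, -0.5180) = (-20.30, 52.66). Then |ZP| = |P − Z| = 56.44.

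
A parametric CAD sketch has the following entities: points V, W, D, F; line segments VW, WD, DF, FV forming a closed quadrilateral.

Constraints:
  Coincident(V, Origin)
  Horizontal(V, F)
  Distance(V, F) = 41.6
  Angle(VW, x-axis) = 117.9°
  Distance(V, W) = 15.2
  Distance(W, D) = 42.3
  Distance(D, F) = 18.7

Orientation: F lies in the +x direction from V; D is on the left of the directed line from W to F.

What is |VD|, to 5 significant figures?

39.121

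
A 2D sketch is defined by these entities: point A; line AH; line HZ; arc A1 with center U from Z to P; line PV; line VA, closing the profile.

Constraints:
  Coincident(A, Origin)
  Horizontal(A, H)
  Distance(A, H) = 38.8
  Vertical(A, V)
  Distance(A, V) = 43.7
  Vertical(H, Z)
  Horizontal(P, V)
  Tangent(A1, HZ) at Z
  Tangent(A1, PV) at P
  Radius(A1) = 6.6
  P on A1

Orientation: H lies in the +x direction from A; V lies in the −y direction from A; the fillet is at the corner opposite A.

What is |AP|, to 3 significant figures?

54.3

The virtual corner opposite A is at (38.8, -43.7). Since A1 is tangent to HZ there, UZ ⟂ HZ and tangency of A1 to PV means the radius UP is perpendicular to PV, with radius 6.6, so the center U sits 6.6 in from both sides at U = (32.2, -37.1). That places the tangent points at Z = (38.8, -37.1) on HZ and P = (32.2, -43.7) on PV. Then |AP| = |P − A| = 54.3.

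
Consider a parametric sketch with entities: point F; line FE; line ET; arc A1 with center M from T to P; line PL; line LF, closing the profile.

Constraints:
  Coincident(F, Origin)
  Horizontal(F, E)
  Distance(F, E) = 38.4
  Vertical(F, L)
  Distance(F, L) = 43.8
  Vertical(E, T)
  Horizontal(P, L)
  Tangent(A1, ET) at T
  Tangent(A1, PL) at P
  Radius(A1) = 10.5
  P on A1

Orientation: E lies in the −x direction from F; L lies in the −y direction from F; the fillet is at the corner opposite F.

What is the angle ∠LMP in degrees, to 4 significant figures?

69.38°

F is at the origin; FE is horizontal with |FE| = 38.4 and E on the −x side, so E = (-38.40, 0.000). FL is vertical with |FL| = 43.8 and L on the −y side, so L = (0.000, -43.80). The virtual corner opposite F is at (-38.40, -43.80). Since A1 is tangent to ET there, MT ⟂ ET and A1 meets PL tangentially, so MP is at right angles to PL, with radius 10.5, so the center M sits 10.5 in from both sides at M = (-27.90, -33.30). That places the tangent points at T = (-38.40, -33.30) on ET and P = (-27.90, -43.80) on PL. Then cos ∠LMP = ML·MP / (|ML||MP|), giving 69.38°.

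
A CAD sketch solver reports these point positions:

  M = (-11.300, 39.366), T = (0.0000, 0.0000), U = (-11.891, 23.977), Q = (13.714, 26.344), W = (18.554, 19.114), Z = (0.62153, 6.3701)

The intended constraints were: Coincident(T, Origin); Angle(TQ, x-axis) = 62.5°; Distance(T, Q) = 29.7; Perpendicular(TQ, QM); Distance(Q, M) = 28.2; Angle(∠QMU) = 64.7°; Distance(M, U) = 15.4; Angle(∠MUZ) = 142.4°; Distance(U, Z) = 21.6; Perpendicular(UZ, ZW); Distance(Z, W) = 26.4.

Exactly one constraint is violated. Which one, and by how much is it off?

Distance(Z, W) = 26.4 — off by 4.40.

T = (0.00, 0.00) ✓; TQ at 62.50° ✓; |TQ| = 29.70 ✓; ∠(TQ, QM) = 90.00° ✓; |QM| = 28.20 ✓; ∠QMU = 64.70° ✓; |MU| = 15.40 ✓; ∠MUZ = 142.4° ✓; |UZ| = 21.60 ✓; ∠(UZ, ZW) = 90.00° ✓; |ZW| = 22.00 ✗.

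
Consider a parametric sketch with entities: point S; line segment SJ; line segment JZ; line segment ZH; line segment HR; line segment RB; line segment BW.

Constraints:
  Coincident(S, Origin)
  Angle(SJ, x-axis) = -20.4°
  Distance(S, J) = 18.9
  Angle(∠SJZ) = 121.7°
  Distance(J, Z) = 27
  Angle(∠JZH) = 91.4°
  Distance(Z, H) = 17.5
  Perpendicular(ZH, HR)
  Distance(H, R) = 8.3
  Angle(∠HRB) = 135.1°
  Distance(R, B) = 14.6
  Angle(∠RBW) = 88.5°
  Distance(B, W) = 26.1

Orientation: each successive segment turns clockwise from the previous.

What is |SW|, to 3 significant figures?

45.7

S is at the origin; SJ runs at -20.4° with length 18.9, so J = (17.7, -6.59). ∠SJZ = 121.7° gives JZ at -78.7° from the x-axis; with |JZ| = 27.0, Z = (23.0, -33.1). ∠JZH = 91.4° gives ZH at -167° from the x-axis; with |ZH| = 17.5, H = (5.93, -36.9). ZH ⟂ HR, so HR runs at 103°; with |HR| = 8.3, R = (4.11, -28.8). ∠HRB = 135.1° gives RB at 57.8° from the x-axis; with |RB| = 14.6, B = (11.9, -16.5). ∠RBW = 88.5° gives BW at -33.7° from the x-axis; with |BW| = 26.1, W = (33.6, -30.9). Then |SW| = |W − S| = 45.7.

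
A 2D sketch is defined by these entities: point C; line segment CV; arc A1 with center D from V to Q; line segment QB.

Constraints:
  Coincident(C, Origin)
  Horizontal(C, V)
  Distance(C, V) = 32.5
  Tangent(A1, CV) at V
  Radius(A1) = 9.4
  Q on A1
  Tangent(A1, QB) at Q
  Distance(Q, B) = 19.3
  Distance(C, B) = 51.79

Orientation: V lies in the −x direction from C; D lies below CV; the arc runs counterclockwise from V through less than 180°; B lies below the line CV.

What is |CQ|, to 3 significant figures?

42.7

Checks: |DQ| = 9.400 ✓; ∠(DQ, QB) = 90.00° ✓; |QB| = 19.30 ✓; |CB| = 51.79 ✓.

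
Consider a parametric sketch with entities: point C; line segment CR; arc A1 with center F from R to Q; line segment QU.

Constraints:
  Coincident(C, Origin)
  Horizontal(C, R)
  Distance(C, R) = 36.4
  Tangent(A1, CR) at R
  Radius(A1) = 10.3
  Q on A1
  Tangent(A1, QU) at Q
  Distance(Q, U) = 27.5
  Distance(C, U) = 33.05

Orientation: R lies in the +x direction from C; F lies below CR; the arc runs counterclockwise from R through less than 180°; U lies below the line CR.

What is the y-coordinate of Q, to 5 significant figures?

-5.4658

Checks: |FQ| = 10.30 ✓; ∠(FQ, QU) = 90.00° ✓; |QU| = 27.50 ✓; |CU| = 33.05 ✓.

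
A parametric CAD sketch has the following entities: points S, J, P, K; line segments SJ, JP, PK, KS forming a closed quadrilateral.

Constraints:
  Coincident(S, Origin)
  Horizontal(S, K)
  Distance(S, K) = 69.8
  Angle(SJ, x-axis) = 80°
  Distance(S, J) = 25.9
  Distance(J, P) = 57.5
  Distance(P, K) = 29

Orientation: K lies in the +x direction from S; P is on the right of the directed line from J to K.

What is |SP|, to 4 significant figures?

47.60

S is at the origin; S and K share the same y with |SK| = 69.8 and K in +x, so K = (69.8, 0). SJ runs at 80.0° with |SJ| = 25.9, so J = (4.497, 25.51). P is determined by |JP| = 57.5 and |PK| = 29.0 together: it lies at the intersection of circle(J, 57.5) and circle(K, 29.0). With |JK| = 70.11, the foot of the radical line on JK is 52.64 from J and the perpendicular offset is √(57.5² − 52.64²) = 23.15. Taking the right-of-JK solution: P = (45.10, -15.20).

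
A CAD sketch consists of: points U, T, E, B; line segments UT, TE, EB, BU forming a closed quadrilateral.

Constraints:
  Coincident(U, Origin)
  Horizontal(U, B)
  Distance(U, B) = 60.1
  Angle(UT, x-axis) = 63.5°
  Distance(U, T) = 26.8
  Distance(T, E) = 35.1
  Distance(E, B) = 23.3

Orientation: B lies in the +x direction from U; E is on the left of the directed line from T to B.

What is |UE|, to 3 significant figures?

50.5

U is at the origin; UB is horizontal with |UB| = 60.1 and B in +x, so B = (60.1, 0). UT runs at 63.5° with |UT| = 26.8, so T = (12.0, 24.0). E is determined by |TE| = 35.1 and |EB| = 23.3 together: it lies at the intersection of circle(T, 35.1) and circle(B, 23.3). With |TB| = 53.8, the foot of the radical line on TB is 33.3 from T and the perpendicular offset is √(35.1² − 33.3²) = 11.1. Taking the left-of-TB solution: E = (46.7, 19.1).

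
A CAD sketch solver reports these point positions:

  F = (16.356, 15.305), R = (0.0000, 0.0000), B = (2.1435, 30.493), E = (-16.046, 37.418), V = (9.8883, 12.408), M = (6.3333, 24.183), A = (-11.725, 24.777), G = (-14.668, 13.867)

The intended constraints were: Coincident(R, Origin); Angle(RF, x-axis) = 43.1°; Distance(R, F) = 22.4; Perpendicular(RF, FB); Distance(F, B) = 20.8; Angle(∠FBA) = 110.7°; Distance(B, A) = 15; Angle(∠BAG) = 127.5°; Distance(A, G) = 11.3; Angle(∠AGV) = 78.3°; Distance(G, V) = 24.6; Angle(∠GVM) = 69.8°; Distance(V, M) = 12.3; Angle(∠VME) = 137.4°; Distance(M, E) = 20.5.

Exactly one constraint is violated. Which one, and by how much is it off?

Distance(M, E) = 20.5 — off by 5.50.

R = (0.00, 0.00) ✓; RF at 43.10° ✓; |RF| = 22.40 ✓; ∠(RF, FB) = 90.00° ✓; |FB| = 20.80 ✓; ∠FBA = 110.7° ✓; |BA| = 15.00 ✓; ∠BAG = 127.5° ✓; |AG| = 11.30 ✓; ∠AGV = 78.30° ✓; |GV| = 24.60 ✓; ∠GVM = 69.80° ✓; |VM| = 12.30 ✓; ∠VME = 137.4° ✓; |ME| = 26.00 ✗.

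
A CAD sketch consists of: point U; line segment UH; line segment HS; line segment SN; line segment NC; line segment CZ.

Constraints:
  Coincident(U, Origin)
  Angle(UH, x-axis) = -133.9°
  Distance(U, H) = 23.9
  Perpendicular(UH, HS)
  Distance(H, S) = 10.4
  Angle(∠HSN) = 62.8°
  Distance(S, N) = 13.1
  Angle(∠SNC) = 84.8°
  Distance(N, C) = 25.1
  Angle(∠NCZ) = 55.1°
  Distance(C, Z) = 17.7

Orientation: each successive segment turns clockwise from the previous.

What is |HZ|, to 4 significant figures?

8.640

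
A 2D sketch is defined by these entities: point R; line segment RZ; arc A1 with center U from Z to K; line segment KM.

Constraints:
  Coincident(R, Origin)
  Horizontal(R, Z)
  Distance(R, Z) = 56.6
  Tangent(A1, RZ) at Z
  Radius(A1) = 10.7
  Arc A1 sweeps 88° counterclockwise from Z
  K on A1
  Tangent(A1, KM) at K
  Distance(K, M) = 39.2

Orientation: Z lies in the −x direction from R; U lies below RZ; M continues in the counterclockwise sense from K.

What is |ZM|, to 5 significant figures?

50.951

On A1, Z sits at bearing 90° from U; an 88° counterclockwise sweep puts K at bearing 178°, so K = U + 10.7·(cos 178°, sin 178°) = (-67.293, -10.327). A1 meets KM tangentially, so UK is at right angles to KM, so KM runs along (−sin 178°, cos 178°); with |KM| = 39.2, M = (-68.662, -49.503). Then |ZM| = |M − Z| = 50.951.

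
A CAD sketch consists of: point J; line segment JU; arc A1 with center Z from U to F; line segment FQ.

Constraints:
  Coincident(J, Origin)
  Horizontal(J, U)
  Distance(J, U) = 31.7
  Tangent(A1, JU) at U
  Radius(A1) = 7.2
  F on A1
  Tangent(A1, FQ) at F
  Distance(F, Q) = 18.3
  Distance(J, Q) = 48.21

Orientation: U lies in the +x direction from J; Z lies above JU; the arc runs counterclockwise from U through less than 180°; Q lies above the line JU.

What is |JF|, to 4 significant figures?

39.27

Checks: |ZF| = 7.200 ✓; ∠(ZF, FQ) = 90.00° ✓; |FQ| = 18.30 ✓; |JQ| = 48.21 ✓.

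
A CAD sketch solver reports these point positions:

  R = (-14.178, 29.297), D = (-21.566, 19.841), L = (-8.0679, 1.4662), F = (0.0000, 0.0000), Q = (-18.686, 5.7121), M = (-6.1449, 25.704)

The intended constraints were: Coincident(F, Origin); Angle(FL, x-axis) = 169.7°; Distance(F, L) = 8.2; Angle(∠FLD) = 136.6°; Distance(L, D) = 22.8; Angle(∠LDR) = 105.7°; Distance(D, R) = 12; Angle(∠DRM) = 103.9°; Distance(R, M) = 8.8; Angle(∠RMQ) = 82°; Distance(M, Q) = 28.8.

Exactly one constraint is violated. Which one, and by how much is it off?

Distance(M, Q) = 28.8 — off by 5.20.

F = (0.00, 0.00) ✓; FL at 169.7° ✓; |FL| = 8.200 ✓; ∠FLD = 136.6° ✓; |LD| = 22.80 ✓; ∠LDR = 105.7° ✓; |DR| = 12.00 ✓; ∠DRM = 103.9° ✓; |RM| = 8.800 ✓; ∠RMQ = 82.00° ✓; |MQ| = 23.60 ✗.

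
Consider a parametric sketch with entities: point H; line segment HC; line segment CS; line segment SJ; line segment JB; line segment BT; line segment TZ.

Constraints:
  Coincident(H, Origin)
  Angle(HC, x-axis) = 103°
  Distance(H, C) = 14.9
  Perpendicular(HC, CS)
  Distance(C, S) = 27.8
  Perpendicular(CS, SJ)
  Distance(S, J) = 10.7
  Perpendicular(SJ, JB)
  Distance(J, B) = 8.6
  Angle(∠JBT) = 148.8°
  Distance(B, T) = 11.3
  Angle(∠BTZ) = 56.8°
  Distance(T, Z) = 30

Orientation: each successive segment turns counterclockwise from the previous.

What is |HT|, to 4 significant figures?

13.86

H is at the origin; HC runs at 103.0° with length 14.9, so C = (-3.352, 14.52). HC is perpendicular to CS, so CS runs at -167.0°; with |CS| = 27.8, S = (-30.44, 8.264). CS is perpendicular to SJ, so SJ runs at -77.00°; with |SJ| = 10.7, J = (-28.03, -2.161). SJ is perpendicular to JB, so JB runs at 13.00°; with |JB| = 8.6, B = (-19.65, -0.2267). ∠JBT = 148.8° gives BT at 44.20° from the x-axis; with |BT| = 11.3, T = (-11.55, 7.651). Then |HT| = |T − H| = 13.86.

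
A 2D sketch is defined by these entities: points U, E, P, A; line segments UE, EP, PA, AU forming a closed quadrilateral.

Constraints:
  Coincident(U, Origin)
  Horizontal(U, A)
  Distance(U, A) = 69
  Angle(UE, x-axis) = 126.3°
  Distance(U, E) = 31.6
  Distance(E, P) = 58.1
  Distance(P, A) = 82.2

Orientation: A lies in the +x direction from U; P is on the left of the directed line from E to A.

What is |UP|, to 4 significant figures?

70.64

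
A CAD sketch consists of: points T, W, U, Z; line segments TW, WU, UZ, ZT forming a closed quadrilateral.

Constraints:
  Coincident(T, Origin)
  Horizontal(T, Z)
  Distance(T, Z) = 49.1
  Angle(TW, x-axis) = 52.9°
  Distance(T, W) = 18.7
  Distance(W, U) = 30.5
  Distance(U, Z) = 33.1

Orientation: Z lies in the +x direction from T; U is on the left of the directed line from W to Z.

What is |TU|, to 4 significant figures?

48.40

Checks: |WU| = 30.50 ✓; |UZ| = 33.10 ✓.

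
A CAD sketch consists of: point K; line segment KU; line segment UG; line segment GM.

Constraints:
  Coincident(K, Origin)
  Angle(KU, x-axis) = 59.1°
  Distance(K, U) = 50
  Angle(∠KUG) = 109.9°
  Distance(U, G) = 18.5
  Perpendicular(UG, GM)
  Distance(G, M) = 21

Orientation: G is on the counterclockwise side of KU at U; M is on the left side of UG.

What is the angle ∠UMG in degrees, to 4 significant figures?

41.38°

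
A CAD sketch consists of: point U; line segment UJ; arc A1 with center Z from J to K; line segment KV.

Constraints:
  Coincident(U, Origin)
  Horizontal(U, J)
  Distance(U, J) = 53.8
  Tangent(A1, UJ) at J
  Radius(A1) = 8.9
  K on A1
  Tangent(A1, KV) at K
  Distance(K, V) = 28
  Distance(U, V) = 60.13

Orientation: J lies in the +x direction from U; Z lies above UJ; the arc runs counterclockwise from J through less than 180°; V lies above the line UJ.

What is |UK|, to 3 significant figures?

62.9

Checks: |ZK| = 8.900 ✓; ∠(ZK, KV) = 90.00° ✓; |KV| = 28.00 ✓; |UV| = 60.13 ✓.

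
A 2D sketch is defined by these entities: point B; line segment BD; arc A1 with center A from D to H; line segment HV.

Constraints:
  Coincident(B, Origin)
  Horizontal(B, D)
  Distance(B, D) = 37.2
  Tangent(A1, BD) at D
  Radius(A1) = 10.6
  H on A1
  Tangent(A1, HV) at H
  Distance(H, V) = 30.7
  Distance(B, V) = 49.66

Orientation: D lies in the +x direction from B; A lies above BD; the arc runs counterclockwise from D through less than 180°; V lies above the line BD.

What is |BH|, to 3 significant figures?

48.7

B is at the origin; BD is horizontal with |BD| = 37.2 and D on the +x side, so D = (37.2, 0.00). The tangent condition forces AD to be normal to BD, so A = D + (0, 10.6) = (37.2, 10.6). Since AH ⟂ HV (tangency), |AV| = √(10.6² + 30.7²) = 32.5 regardless of where H sits on A1. So V lies on both circle(B, 49.66) and circle(A, 32.5); the above-BD intersection is V = (27.2, 41.5). H is the foot of the tangent from V: H = (45.7, 17.0).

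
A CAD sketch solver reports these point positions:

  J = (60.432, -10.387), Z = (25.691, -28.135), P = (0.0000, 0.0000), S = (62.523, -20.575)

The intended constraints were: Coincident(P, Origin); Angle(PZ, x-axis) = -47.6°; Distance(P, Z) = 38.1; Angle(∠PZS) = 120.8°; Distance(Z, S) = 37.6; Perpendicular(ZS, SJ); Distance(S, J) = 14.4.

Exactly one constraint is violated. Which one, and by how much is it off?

Distance(S, J) = 14.4 — off by 4.00.

P = (0.00, 0.00) ✓; PZ at -47.60° ✓; |PZ| = 38.10 ✓; ∠PZS = 120.8° ✓; |ZS| = 37.60 ✓; ∠(ZS, SJ) = 90.00° ✓; |SJ| = 10.40 ✗.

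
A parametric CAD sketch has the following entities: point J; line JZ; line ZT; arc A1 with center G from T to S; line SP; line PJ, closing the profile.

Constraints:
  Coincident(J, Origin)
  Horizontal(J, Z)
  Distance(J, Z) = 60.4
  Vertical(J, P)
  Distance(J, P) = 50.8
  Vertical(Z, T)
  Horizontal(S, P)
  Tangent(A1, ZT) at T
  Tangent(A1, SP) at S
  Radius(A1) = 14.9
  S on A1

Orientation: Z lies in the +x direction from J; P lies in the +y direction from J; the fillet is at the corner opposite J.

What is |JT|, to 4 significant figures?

70.26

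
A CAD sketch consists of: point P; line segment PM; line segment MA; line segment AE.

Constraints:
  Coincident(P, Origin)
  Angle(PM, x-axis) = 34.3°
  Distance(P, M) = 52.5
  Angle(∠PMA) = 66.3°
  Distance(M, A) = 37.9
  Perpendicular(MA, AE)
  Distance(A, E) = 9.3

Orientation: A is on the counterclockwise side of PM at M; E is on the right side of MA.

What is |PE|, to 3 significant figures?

59.8

P is at the origin; PM runs at 34.3° with length 52.5, so M = 52.5·(cos 34.3°, sin 34.3°) = (43.4, 29.6). ∠PMA = 66.3°, so MA runs at 34.3° + (180° − 66.3°) = 148° from the x-axis; with |MA| = 37.9, A = M + 37.9·(cos 148°, sin 148°) = (11.2, 49.7). The perpendicularity gives AE at right angles to MA; with |AE| = 9.3 on the right of MA, E = A + 9.3·(0.530, 0.848) = (16.2, 57.6). Then |PE| = |E − P| = 59.8.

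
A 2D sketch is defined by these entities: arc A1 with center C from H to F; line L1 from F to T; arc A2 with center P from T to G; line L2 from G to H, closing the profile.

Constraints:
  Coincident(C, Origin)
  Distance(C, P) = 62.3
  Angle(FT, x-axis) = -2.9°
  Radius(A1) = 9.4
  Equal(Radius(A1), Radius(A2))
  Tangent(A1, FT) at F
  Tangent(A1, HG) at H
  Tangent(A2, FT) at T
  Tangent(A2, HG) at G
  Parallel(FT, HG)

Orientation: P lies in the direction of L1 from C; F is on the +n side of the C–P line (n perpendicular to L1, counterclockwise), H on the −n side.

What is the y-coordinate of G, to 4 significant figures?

-12.54

The slot axis is L1's direction at -2.9°, so u = (cos -2.9°, sin -2.9°) = (0.9987, -0.05059) and n = (−sin -2.9°, cos -2.9°) = (0.05059, 0.9987). C is at the origin and P lies 62.3 along u from C, so P = 62.3·u = (62.22, -3.152). Tangency of A1 to both parallel lines with radius 9.4 puts F and H at C ± 9.4·n: F = (0.4756, 9.388), H = (-0.4756, -9.388). Equal radii place T and G the same way about P: T = P + 9.4·n = (62.70, 6.236), G = P − 9.4·n = (61.74, -12.54). So G.y = -12.54.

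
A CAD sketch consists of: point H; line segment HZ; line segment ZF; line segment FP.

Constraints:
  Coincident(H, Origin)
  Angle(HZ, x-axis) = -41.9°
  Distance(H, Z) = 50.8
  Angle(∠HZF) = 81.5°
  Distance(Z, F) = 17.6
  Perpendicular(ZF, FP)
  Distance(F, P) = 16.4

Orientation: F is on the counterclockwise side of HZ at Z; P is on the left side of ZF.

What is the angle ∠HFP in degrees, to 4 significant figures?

11.36°

∠HZF = 81.5°, so ZF runs at -41.9° + (180° − 81.5°) = 56.60° from the x-axis; with |ZF| = 17.6, F = Z + 17.6·(cos 56.60°, sin 56.60°) = (47.50, -19.23). ZF is perpendicular to FP; with |FP| = 16.4 on the left of ZF, P = F + 16.4·(-0.8348, 0.5505) = (33.81, -10.20). Then cos ∠HFP = FH·FP / (|FH||FP|), giving 11.36°.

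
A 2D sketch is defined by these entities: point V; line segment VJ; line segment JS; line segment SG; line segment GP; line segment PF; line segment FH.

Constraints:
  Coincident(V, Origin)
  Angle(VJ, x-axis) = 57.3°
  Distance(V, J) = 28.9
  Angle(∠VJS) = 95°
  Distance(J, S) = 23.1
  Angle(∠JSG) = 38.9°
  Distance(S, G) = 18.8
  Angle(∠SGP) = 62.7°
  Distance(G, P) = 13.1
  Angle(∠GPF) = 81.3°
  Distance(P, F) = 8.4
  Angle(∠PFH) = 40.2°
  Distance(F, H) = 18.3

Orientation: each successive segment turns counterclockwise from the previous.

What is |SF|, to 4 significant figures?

8.994

V is at the origin; VJ runs at 57.3° with length 28.9, so J = (15.61, 24.32). ∠VJS = 95.0° gives JS at 142.3° from the x-axis; with |JS| = 23.1, S = (-2.664, 38.45). ∠JSG = 38.9° gives SG at -76.60° from the x-axis; with |SG| = 18.8, G = (1.693, 20.16). ∠SGP = 62.7° gives GP at 40.70° from the x-axis; with |GP| = 13.1, P = (11.62, 28.70). ∠GPF = 81.3° gives PF at 139.4° from the x-axis; with |PF| = 8.4, F = (5.246, 34.17). Then |SF| = |F − S| = 8.994.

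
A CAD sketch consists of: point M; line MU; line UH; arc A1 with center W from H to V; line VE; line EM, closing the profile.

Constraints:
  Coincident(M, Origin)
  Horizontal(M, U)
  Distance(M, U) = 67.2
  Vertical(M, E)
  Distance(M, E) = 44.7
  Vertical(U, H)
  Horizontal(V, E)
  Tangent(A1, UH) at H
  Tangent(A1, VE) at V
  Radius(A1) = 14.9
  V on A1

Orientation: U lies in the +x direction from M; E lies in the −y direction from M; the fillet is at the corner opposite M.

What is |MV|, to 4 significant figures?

68.80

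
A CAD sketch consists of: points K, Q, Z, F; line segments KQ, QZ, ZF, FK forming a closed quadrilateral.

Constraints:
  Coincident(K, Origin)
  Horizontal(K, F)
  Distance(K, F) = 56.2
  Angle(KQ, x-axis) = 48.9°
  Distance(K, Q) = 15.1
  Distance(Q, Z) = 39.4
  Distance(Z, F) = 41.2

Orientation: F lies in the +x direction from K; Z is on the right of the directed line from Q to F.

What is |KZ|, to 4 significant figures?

34.89

Checks: |QZ| = 39.40 ✓; |ZF| = 41.20 ✓.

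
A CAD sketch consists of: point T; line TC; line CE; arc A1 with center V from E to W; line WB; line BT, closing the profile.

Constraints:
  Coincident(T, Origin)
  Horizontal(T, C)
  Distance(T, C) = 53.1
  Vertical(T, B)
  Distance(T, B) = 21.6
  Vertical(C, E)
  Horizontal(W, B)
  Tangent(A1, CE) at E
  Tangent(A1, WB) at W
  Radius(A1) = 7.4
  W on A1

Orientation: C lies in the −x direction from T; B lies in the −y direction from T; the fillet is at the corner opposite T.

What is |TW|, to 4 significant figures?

50.55

T is at the origin; TC is horizontal with |TC| = 53.1 and C on the −x side, so C = (-53.10, 0.000). TB is vertical with |TB| = 21.6 and B on the −y side, so B = (0.000, -21.60). The virtual corner opposite T is at (-53.10, -21.60). Tangency of A1 to CE means the radius VE is perpendicular to CE and tangency of A1 to WB means the radius VW is perpendicular to WB, with radius 7.4, so the center V sits 7.4 in from both sides at V = (-45.70, -14.20). That places the tangent points at E = (-53.10, -14.20) on CE and W = (-45.70, -21.60) on WB. Then |TW| = |W − T| = 50.55.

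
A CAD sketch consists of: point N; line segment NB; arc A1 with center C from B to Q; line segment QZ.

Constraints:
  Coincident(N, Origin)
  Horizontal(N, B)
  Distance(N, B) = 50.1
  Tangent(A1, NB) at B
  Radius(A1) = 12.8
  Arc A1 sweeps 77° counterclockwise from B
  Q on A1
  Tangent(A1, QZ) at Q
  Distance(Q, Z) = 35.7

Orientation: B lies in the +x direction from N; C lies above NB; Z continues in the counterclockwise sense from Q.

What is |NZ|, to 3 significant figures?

83.6

N is at the origin; NB is horizontal with |NB| = 50.1 and B on the +x side, so B = (50.1, 0.00). Since A1 is tangent to NB there, CB ⟂ NB, so C = B + (0, 12.8) = (50.1, 12.8). On A1, B sits at bearing -90° from C; a 77° counterclockwise sweep puts Q at bearing -13°, so Q = C + 12.8·(cos -13°, sin -13°) = (62.6, 9.92). A1 meets QZ tangentially, so CQ is at right angles to QZ, so QZ runs along (−sin -13°, cos -13°); with |QZ| = 35.7, Z = (70.6, 44.7). Then |NZ| = |Z − N| = 83.6.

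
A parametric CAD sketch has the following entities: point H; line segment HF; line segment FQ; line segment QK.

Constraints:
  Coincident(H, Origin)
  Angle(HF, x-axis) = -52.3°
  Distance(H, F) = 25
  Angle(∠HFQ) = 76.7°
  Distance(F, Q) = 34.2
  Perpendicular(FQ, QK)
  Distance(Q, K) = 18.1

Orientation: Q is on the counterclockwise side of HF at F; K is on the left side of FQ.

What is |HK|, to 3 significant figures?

29.1

H is at the origin; HF runs at -52.3° with length 25.0, so F = 25.0·(cos -52.3°, sin -52.3°) = (15.3, -19.8). ∠HFQ = 76.7°, so FQ runs at -52.3° + (180° − 76.7°) = 51.0° from the x-axis; with |FQ| = 34.2, Q = F + 34.2·(cos 51.0°, sin 51.0°) = (36.8, 6.80). The perpendicularity gives QK at right angles to FQ; with |QK| = 18.1 on the left of FQ, K = Q + 18.1·(-0.777, 0.629) = (22.7, 18.2). Then |HK| = |K − H| = 29.1.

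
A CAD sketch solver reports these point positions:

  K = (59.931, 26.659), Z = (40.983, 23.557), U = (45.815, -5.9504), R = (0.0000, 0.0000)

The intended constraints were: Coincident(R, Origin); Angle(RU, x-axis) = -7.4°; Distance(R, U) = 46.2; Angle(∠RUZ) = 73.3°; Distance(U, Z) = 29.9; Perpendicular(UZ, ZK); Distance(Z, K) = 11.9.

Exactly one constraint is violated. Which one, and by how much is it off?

Distance(Z, K) = 11.9 — off by 7.30.

R = (0.00, 0.00) ✓; RU at -7.400° ✓; |RU| = 46.20 ✓; ∠RUZ = 73.30° ✓; |UZ| = 29.90 ✓; ∠(UZ, ZK) = 90.00° ✓; |ZK| = 19.20 ✗.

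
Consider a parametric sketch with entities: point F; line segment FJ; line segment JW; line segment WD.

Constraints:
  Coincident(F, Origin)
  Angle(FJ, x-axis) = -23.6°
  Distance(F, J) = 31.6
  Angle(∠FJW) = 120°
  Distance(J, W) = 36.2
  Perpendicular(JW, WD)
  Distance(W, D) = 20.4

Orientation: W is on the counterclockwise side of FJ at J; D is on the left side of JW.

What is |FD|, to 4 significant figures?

52.46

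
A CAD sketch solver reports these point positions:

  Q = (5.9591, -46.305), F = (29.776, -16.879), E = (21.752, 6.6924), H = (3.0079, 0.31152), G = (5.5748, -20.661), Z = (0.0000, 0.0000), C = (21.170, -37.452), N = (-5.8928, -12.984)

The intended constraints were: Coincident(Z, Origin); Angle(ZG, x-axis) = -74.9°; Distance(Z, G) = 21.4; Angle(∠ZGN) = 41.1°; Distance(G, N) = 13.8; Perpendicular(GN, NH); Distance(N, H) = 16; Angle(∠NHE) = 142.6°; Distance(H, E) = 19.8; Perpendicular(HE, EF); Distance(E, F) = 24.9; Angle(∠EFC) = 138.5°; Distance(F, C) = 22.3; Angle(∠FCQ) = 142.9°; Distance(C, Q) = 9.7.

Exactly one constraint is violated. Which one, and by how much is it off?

Distance(C, Q) = 9.7 — off by 7.90.

Z = (0.00, 0.00) ✓; ZG at -74.90° ✓; |ZG| = 21.40 ✓; ∠ZGN = 41.10° ✓; |GN| = 13.80 ✓; ∠(GN, NH) = 90.00° ✓; |NH| = 16.00 ✓; ∠NHE = 142.6° ✓; |HE| = 19.80 ✓; ∠(HE, EF) = 90.00° ✓; |EF| = 24.90 ✓; ∠EFC = 138.5° ✓; |FC| = 22.30 ✓; ∠FCQ = 142.9° ✓; |CQ| = 17.60 ✗.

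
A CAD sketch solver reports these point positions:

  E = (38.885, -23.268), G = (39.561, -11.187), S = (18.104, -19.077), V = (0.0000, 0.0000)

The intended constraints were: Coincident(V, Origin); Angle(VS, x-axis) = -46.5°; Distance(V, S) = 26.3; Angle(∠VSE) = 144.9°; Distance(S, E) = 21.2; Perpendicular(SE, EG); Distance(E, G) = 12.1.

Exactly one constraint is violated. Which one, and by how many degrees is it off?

Perpendicular(SE, EG) — off by 8.20°.

V = (0.00, 0.00) ✓; VS at -46.50° ✓; |VS| = 26.30 ✓; ∠VSE = 144.9° ✓; |SE| = 21.20 ✓; ∠(SE, EG) = 98.20° ✗; |EG| = 12.10 ✓.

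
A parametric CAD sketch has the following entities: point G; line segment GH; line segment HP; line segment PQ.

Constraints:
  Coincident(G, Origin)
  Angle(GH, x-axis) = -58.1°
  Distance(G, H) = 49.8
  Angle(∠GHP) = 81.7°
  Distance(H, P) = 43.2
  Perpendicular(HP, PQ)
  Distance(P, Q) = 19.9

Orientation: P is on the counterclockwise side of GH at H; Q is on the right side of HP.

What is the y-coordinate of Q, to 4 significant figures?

-29.59

∠GHP = 81.7°, so HP runs at -58.1° + (180° − 81.7°) = 40.20° from the x-axis; with |HP| = 43.2, P = H + 43.2·(cos 40.20°, sin 40.20°) = (59.31, -14.40). The perpendicularity gives PQ at right angles to HP; with |PQ| = 19.9 on the right of HP, Q = P + 19.9·(0.6455, -0.7638) = (72.16, -29.59). So Q.y = -29.59.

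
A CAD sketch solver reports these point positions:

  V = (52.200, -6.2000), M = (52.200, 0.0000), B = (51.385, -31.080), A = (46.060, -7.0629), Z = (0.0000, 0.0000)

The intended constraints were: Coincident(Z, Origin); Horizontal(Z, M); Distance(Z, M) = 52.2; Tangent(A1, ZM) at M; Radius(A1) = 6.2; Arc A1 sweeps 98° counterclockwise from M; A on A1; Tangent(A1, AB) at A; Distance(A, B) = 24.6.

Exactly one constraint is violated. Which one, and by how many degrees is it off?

Tangent(A1, AB) at A — off by 4.50°.

Z = (0.00, 0.00) ✓; Z.y = 0.00, M.y = 0.00 ✓; |ZM| = 52.20 ✓; ∠(VM, MZ) = 90.00° ✓; |VM| = 6.200 ✓; bearing(V→A) − bearing(V→M) = 98.00° ✓; |VA| = 6.200 ✓; ∠(VA, AB) = 85.50° ✗; |AB| = 24.60 ✓.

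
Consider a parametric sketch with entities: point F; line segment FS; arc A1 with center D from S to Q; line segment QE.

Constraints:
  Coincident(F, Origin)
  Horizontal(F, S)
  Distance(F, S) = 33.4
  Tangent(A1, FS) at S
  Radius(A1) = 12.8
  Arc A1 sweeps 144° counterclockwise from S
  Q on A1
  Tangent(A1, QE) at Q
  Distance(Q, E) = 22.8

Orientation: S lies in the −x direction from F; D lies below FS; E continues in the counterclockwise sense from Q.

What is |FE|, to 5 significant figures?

42.915

On A1, S sits at bearing 90° from D; a 144° counterclockwise sweep puts Q at bearing 234°, so Q = D + 12.8·(cos 234°, sin 234°) = (-40.924, -23.155). The tangent condition forces DQ to be normal to QE, so QE runs along (−sin 234°, cos 234°); with |QE| = 22.8, E = (-22.478, -36.557). Then |FE| = |E − F| = 42.915.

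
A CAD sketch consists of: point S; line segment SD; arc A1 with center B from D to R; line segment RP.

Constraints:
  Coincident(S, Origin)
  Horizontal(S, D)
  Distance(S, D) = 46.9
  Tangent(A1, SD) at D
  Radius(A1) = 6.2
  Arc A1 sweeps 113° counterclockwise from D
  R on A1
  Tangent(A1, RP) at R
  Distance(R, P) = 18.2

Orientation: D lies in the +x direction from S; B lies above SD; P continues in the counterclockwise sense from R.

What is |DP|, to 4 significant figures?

25.41

On A1, D sits at bearing -90° from B; a 113° counterclockwise sweep puts R at bearing 23°, so R = B + 6.2·(cos 23°, sin 23°) = (52.61, 8.623). Since A1 is tangent to RP there, BR ⟂ RP, so RP runs along (−sin 23°, cos 23°); with |RP| = 18.2, P = (45.50, 25.38). Then |DP| = |P − D| = 25.41.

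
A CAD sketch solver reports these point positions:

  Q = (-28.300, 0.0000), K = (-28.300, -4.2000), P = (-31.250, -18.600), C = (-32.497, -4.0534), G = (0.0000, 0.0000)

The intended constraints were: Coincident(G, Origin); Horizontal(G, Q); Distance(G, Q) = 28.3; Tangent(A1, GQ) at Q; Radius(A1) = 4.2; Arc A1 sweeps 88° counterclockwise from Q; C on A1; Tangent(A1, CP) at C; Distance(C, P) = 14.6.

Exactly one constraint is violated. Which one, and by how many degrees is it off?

Tangent(A1, CP) at C — off by 6.90°.

G = (0.00, 0.00) ✓; G.y = 0.00, Q.y = 0.00 ✓; |GQ| = 28.30 ✓; ∠(KQ, QG) = 90.00° ✓; |KQ| = 4.200 ✓; bearing(K→C) − bearing(K→Q) = 88.00° ✓; |KC| = 4.200 ✓; ∠(KC, CP) = 83.10° ✗; |CP| = 14.60 ✓.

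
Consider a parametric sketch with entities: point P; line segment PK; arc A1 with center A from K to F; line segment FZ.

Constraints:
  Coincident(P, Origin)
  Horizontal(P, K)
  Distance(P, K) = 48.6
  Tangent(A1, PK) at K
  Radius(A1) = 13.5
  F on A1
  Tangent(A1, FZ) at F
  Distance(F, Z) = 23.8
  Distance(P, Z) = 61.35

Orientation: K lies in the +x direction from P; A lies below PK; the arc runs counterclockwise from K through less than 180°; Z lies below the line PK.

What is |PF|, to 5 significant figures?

40.913

P is at the origin; P and K share the same y with |PK| = 48.6 and K on the +x side, so K = (48.600, 0.0000). A1 meets PK tangentially, so AK is at right angles to PK, so A = K + (0, -13.5) = (48.600, -13.500). Since AF ⟂ FZ (tangency), |AZ| = √(13.5² + 23.8²) = 27.362 regardless of where F sits on A1. So Z lies on both circle(P, 61.35) and circle(A, 27.362); the below-PK intersection is Z = (45.882, -40.727). F is the foot of the tangent from Z: F = (36.254, -18.961).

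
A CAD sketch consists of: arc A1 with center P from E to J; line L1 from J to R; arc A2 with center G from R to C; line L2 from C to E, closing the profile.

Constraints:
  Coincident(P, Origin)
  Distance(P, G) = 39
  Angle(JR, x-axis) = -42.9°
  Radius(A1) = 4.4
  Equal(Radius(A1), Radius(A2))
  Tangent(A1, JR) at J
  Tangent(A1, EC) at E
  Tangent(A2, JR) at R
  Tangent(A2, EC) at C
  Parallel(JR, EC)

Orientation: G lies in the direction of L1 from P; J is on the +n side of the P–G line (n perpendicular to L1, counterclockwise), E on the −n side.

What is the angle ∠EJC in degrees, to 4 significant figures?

77.28°

Tangency of A1 to both parallel lines with radius 4.4 puts J and E at P ± 4.4·n: J = (2.995, 3.223), E = (-2.995, -3.223). Equal radii place R and C the same way about G: R = G + 4.4·n = (31.56, -23.32), C = G − 4.4·n = (25.57, -29.77). Then cos ∠EJC = JE·JC / (|JE||JC|), giving 77.28°.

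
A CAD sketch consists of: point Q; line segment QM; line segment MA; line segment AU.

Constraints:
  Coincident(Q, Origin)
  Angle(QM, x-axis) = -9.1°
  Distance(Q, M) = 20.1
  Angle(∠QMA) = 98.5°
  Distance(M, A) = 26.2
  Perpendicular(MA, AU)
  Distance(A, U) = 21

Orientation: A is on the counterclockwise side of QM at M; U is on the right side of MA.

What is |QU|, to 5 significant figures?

50.220

Q is at the origin; QM runs at -9.1° with length 20.1, so M = 20.1·(cos -9.1°, sin -9.1°) = (19.847, -3.1790). ∠QMA = 98.5°, so MA runs at -9.1° + (180° − 98.5°) = 72.400° from the x-axis; with |MA| = 26.2, A = M + 26.2·(cos 72.400°, sin 72.400°) = (27.769, 21.795). MA ⟂ AU; with |AU| = 21.0 on the right of MA, U = A + 21.0·(0.95319, -0.30237) = (47.786, 15.445). Then |QU| = |U − Q| = 50.220.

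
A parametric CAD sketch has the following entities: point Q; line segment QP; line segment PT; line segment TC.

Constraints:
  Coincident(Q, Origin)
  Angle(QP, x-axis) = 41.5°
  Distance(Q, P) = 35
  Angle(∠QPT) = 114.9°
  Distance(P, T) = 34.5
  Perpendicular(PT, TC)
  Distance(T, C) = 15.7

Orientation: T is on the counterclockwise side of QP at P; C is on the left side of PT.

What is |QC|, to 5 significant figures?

51.785

Q is at the origin; QP runs at 41.5° with length 35.0, so P = 35.0·(cos 41.5°, sin 41.5°) = (26.213, 23.192). ∠QPT = 114.9°, so PT runs at 41.5° + (180° − 114.9°) = 106.60° from the x-axis; with |PT| = 34.5, T = P + 34.5·(cos 106.60°, sin 106.60°) = (16.357, 56.254). The perpendicularity gives TC at right angles to PT; with |TC| = 15.7 on the left of PT, C = T + 15.7·(-0.95832, -0.28569) = (1.3115, 51.769). Then |QC| = |C − Q| = 51.785.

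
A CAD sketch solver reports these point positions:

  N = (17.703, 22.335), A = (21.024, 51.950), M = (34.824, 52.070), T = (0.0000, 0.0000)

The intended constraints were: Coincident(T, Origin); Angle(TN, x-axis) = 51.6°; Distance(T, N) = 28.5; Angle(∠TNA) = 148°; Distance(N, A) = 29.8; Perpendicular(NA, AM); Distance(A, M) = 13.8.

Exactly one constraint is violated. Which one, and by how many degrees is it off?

Perpendicular(NA, AM) — off by 6.90°.

T = (0.00, 0.00) ✓; TN at 51.60° ✓; |TN| = 28.50 ✓; ∠TNA = 148.0° ✓; |NA| = 29.80 ✓; ∠(NA, AM) = 83.10° ✗; |AM| = 13.80 ✓.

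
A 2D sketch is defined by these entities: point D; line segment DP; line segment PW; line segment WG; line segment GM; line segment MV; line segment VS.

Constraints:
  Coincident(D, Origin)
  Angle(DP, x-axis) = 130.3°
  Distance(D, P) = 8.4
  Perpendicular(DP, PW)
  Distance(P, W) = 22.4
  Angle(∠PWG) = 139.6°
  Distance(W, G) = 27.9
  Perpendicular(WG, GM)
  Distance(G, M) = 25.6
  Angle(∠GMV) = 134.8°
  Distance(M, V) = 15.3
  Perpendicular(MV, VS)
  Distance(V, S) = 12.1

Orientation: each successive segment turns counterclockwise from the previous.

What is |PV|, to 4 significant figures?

40.51

D is at the origin; DP runs at 130.3° with length 8.4, so P = (-5.433, 6.406). The perpendicularity gives PW at right angles to DP, so PW runs at -139.7°; with |PW| = 22.4, W = (-22.52, -8.082). ∠PWG = 139.6° gives WG at -99.30° from the x-axis; with |WG| = 27.9, G = (-27.03, -35.61). The perpendicularity gives GM at right angles to WG, so GM runs at -9.300°; with |GM| = 25.6, M = (-1.762, -39.75). ∠GMV = 134.8° gives MV at 35.90° from the x-axis; with |MV| = 15.3, V = (10.63, -30.78). Then |PV| = |V − P| = 40.51.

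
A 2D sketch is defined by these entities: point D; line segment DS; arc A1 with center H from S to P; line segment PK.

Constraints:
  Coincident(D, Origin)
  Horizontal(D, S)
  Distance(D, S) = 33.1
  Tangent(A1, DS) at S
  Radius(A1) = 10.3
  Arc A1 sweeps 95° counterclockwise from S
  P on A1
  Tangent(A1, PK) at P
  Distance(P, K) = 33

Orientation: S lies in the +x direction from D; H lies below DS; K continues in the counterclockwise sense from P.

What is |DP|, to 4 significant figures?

25.44

D is at the origin; DS is horizontal with |DS| = 33.1 and S on the +x side, so S = (33.10, 0.000). A1 meets DS tangentially, so HS is at right angles to DS, so H = S + (0, -10.3) = (33.10, -10.30). On A1, S sits at bearing 90° from H; a 95° counterclockwise sweep puts P at bearing 185°, so P = H + 10.3·(cos 185°, sin 185°) = (22.84, -11.20). Then |DP| = |P − D| = 25.44.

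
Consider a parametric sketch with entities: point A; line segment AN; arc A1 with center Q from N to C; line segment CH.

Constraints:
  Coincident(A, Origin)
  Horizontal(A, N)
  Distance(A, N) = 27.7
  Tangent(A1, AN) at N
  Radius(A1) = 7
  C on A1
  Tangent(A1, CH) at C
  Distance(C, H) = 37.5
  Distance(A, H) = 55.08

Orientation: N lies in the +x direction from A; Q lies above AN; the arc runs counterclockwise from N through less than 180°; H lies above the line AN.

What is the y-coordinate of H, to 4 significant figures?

44.92

Checks: A = (0.00, 0.00) ✓; A.y = 0.00, N.y = 0.00 ✓; |QC| = 7.000 ✓; ∠(QC, CH) = 90.00° ✓; |CH| = 37.50 ✓; |AH| = 55.08 ✓.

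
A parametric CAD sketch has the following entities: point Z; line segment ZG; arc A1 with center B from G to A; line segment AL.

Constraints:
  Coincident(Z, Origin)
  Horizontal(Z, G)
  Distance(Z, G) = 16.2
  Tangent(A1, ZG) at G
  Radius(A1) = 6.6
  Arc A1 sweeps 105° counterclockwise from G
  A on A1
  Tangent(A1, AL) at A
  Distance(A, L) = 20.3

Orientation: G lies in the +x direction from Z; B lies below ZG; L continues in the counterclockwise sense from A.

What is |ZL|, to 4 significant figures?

31.73

Z is at the origin; Z and G share the same y with |ZG| = 16.2 and G on the +x side, so G = (16.20, 0.000). A1 meets ZG tangentially, so BG is at right angles to ZG, so B = G + (0, -6.6) = (16.20, -6.600). On A1, G sits at bearing 90° from B; a 105° counterclockwise sweep puts A at bearing 195°, so A = B + 6.6·(cos 195°, sin 195°) = (9.825, -8.308). The tangent condition forces BA to be normal to AL, so AL runs along (−sin 195°, cos 195°); with |AL| = 20.3, L = (15.08, -27.92). Then |ZL| = |L − Z| = 31.73.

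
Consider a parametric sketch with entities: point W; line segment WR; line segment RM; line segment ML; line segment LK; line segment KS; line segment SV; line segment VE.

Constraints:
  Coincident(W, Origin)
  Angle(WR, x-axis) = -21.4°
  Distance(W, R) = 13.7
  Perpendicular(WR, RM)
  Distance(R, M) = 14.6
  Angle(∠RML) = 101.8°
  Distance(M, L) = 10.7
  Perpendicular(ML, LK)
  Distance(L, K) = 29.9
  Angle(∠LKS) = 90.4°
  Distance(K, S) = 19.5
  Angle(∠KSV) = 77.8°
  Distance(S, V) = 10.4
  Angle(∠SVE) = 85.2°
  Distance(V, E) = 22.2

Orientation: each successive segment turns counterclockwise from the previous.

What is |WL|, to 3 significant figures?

17.1

W is at the origin; WR runs at -21.4° with length 13.7, so R = (12.8, -5.00). The perpendicularity gives RM at right angles to WR, so RM runs at 68.6°; with |RM| = 14.6, M = (18.1, 8.59). ∠RML = 101.8° gives ML at 147° from the x-axis; with |ML| = 10.7, L = (9.13, 14.5). Then |WL| = |L − W| = 17.1.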